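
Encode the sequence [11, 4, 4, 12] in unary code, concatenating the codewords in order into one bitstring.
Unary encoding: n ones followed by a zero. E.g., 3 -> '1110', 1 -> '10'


Encode each number as n ones followed by a terminating 0:
  11 -> 111111111110 (12 bits)
  4 -> 11110 (5 bits)
  4 -> 11110 (5 bits)
  12 -> 1111111111110 (13 bits)
Total length = 12 + 5 + 5 + 13 = 35 bits.

Unary([11, 4, 4, 12]) = 11111111111011110111101111111111110 (35 bits)


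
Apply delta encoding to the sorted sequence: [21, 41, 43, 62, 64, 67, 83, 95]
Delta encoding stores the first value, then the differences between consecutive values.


First value: 21
Deltas:
  41 - 21 = 20
  43 - 41 = 2
  62 - 43 = 19
  64 - 62 = 2
  67 - 64 = 3
  83 - 67 = 16
  95 - 83 = 12


Delta encoded: [21, 20, 2, 19, 2, 3, 16, 12]


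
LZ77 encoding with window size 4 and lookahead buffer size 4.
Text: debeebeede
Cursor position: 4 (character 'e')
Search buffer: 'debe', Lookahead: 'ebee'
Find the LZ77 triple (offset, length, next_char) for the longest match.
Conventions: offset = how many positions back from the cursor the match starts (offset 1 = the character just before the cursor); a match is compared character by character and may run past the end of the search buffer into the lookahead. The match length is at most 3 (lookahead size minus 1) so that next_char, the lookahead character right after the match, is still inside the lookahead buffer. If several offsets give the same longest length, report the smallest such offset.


Try each offset into the search buffer:
  offset=1 (pos 3, char 'e'): match length 1
  offset=2 (pos 2, char 'b'): match length 0
  offset=3 (pos 1, char 'e'): match length 3
  offset=4 (pos 0, char 'd'): match length 0
Longest match has length 3 at offset 3.
next_char = character at position 4 + 3 = 7 -> 'e'

Best match: offset=3, length=3 (matching 'ebe' starting at position 1)
LZ77 triple: (3, 3, 'e')


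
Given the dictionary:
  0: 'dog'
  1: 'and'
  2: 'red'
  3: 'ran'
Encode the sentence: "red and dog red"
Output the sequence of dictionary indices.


Look up each word in the dictionary:
  'red' -> 2
  'and' -> 1
  'dog' -> 0
  'red' -> 2

Encoded: [2, 1, 0, 2]


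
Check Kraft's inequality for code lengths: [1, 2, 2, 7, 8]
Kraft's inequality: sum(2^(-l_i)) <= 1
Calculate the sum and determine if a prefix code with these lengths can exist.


Sum = 2^(-1) + 2^(-2) + 2^(-2) + 2^(-7) + 2^(-8)
    = 0.5 + 0.25 + 0.25 + 0.0078125 + 0.00390625
    = 259/256 = 1.01171875
Since 1.01171875 > 1, Kraft's inequality is NOT satisfied.
A prefix code with these lengths CANNOT exist.

Kraft sum = 1.01171875. Not satisfied.


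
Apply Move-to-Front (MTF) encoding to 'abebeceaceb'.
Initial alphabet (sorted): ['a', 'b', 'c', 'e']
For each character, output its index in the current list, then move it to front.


MTF encoding:
'a': index 0 in ['a', 'b', 'c', 'e'] -> ['a', 'b', 'c', 'e']
'b': index 1 in ['a', 'b', 'c', 'e'] -> ['b', 'a', 'c', 'e']
'e': index 3 in ['b', 'a', 'c', 'e'] -> ['e', 'b', 'a', 'c']
'b': index 1 in ['e', 'b', 'a', 'c'] -> ['b', 'e', 'a', 'c']
'e': index 1 in ['b', 'e', 'a', 'c'] -> ['e', 'b', 'a', 'c']
'c': index 3 in ['e', 'b', 'a', 'c'] -> ['c', 'e', 'b', 'a']
'e': index 1 in ['c', 'e', 'b', 'a'] -> ['e', 'c', 'b', 'a']
'a': index 3 in ['e', 'c', 'b', 'a'] -> ['a', 'e', 'c', 'b']
'c': index 2 in ['a', 'e', 'c', 'b'] -> ['c', 'a', 'e', 'b']
'e': index 2 in ['c', 'a', 'e', 'b'] -> ['e', 'c', 'a', 'b']
'b': index 3 in ['e', 'c', 'a', 'b'] -> ['b', 'e', 'c', 'a']


Output: [0, 1, 3, 1, 1, 3, 1, 3, 2, 2, 3]


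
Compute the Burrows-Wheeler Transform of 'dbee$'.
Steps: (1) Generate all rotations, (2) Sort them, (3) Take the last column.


Rotations (sorted):
  0: $dbee -> last char: e
  1: bee$d -> last char: d
  2: dbee$ -> last char: $
  3: e$dbe -> last char: e
  4: ee$db -> last char: b


BWT = ed$eb


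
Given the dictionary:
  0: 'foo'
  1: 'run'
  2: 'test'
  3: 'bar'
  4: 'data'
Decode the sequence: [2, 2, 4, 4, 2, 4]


Look up each index in the dictionary:
  2 -> 'test'
  2 -> 'test'
  4 -> 'data'
  4 -> 'data'
  2 -> 'test'
  4 -> 'data'

Decoded: "test test data data test data"


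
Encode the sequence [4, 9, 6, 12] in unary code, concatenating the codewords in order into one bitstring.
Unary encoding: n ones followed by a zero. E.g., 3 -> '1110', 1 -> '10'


Encode each number as n ones followed by a terminating 0:
  4 -> 11110 (5 bits)
  9 -> 1111111110 (10 bits)
  6 -> 1111110 (7 bits)
  12 -> 1111111111110 (13 bits)
Total length = 5 + 10 + 7 + 13 = 35 bits.

Unary([4, 9, 6, 12]) = 11110111111111011111101111111111110 (35 bits)


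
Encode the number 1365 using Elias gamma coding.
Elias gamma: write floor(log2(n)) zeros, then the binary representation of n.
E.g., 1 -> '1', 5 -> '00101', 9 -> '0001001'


num_bits = floor(log2(1365)) + 1 = 11
leading_zeros = num_bits - 1 = 10
binary(1365) = 10101010101

Elias gamma(1365) = '0000000000' + '10101010101' = 000000000010101010101 (21 bits)


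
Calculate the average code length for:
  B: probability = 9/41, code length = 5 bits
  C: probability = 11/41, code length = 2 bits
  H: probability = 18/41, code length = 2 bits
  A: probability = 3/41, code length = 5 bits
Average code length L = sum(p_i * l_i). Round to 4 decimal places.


Weighted contributions p_i * l_i:
  B: (9/41) * 5 = 45/41
  C: (11/41) * 2 = 22/41
  H: (18/41) * 2 = 36/41
  A: (3/41) * 5 = 15/41
Sum = (45 + 22 + 36 + 15)/41 = 118/41

L = 118/41 = 2.8780 bits/symbol


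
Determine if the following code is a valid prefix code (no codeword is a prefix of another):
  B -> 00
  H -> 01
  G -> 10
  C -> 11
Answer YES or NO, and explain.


Checking each pair (does one codeword prefix another?):
  B='00' vs H='01': no prefix
  B='00' vs G='10': no prefix
  B='00' vs C='11': no prefix
  H='01' vs B='00': no prefix
  H='01' vs G='10': no prefix
  H='01' vs C='11': no prefix
  G='10' vs B='00': no prefix
  G='10' vs H='01': no prefix
  G='10' vs C='11': no prefix
  C='11' vs B='00': no prefix
  C='11' vs H='01': no prefix
  C='11' vs G='10': no prefix
No violation found over all pairs.

YES -- this is a valid prefix code. No codeword is a prefix of any other codeword.


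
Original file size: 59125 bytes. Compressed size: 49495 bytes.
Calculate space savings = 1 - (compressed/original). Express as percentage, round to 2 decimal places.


ratio = compressed/original = 49495/59125 = 0.837125
savings = 1 - ratio = 1 - 0.837125 = 0.162875
as a percentage: 0.162875 * 100 = 16.29%

Space savings = 1 - 49495/59125 = 16.29%


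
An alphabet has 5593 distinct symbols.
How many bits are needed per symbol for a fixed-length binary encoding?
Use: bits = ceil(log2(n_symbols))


log2(5593) = 12.4494
Bracket: 2^12 = 4096 < 5593 <= 2^13 = 8192
So ceil(log2(5593)) = 13

bits = ceil(log2(5593)) = ceil(12.4494) = 13 bits


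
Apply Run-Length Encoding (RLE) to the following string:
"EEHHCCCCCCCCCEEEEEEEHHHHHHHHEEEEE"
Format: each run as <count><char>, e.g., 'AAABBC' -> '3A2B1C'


Scanning runs left to right:
  i=0: run of 'E' x 2 -> '2E'
  i=2: run of 'H' x 2 -> '2H'
  i=4: run of 'C' x 9 -> '9C'
  i=13: run of 'E' x 7 -> '7E'
  i=20: run of 'H' x 8 -> '8H'
  i=28: run of 'E' x 5 -> '5E'

RLE = 2E2H9C7E8H5E


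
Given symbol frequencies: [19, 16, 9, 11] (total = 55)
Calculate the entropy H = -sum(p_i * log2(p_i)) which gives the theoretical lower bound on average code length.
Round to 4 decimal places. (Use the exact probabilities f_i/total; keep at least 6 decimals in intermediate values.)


Per-symbol terms -p_i * log2(p_i) with p_i = f_i/55:
  p = 19/55 = 0.345455: log2(p) = -1.533432, -p*log2(p) = 0.529731
  p = 16/55 = 0.290909: log2(p) = -1.781360, -p*log2(p) = 0.518214
  p = 9/55 = 0.163636: log2(p) = -2.611435, -p*log2(p) = 0.427326
  p = 11/55 = 0.200000: log2(p) = -2.321928, -p*log2(p) = 0.464386
H = 0.529731 + 0.518214 + 0.427326 + 0.464386 = 1.939657

H = 1.9397 bits/symbol


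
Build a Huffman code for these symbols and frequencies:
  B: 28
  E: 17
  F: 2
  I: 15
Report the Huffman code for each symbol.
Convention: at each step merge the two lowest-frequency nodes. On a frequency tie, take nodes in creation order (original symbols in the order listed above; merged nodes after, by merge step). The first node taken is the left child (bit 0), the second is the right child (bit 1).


Huffman tree construction:
Step 1: Merge F(2) + I(15) = 17
Step 2: Merge E(17) + (F+I)(17) = 34
Step 3: Merge B(28) + (E+(F+I))(34) = 62
Read each symbol's code off the tree from the root (left child = 0, right child = 1).

Codes:
  B: 0 (length 1)
  E: 10 (length 2)
  F: 110 (length 3)
  I: 111 (length 3)
Average code length: 113/62 = 1.8226 bits/symbol


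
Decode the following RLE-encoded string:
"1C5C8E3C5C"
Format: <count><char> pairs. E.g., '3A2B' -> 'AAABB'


Expanding each <count><char> pair:
  1C -> 'C'
  5C -> 'CCCCC'
  8E -> 'EEEEEEEE'
  3C -> 'CCC'
  5C -> 'CCCCC'

Decoded = CCCCCCEEEEEEEECCCCCCCC


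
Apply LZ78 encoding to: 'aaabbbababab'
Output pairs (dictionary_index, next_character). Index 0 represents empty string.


LZ78 encoding steps:
Dictionary: {0: ''}
Step 1: w='' (idx 0), next='a' -> output (0, 'a'), add 'a' as idx 1
Step 2: w='a' (idx 1), next='a' -> output (1, 'a'), add 'aa' as idx 2
Step 3: w='' (idx 0), next='b' -> output (0, 'b'), add 'b' as idx 3
Step 4: w='b' (idx 3), next='b' -> output (3, 'b'), add 'bb' as idx 4
Step 5: w='a' (idx 1), next='b' -> output (1, 'b'), add 'ab' as idx 5
Step 6: w='ab' (idx 5), next='a' -> output (5, 'a'), add 'aba' as idx 6
Step 7: w='b' (idx 3), end of input -> output (3, '')


Encoded: [(0, 'a'), (1, 'a'), (0, 'b'), (3, 'b'), (1, 'b'), (5, 'a'), (3, '')]


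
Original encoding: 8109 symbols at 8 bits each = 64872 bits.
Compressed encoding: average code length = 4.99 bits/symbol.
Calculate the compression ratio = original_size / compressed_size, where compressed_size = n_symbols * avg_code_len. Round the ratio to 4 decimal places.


original_size = n_symbols * orig_bits = 8109 * 8 = 64872 bits
compressed_size = n_symbols * avg_code_len = 8109 * 4.99 = 40463.91 bits
ratio = original_size / compressed_size = 64872 / 40463.91 = 1.6032

Compression ratio = 1.6032


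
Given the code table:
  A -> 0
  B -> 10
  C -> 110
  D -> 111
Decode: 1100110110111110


Decoding:
110 -> C
0 -> A
110 -> C
110 -> C
111 -> D
110 -> C


Result: CACCDC


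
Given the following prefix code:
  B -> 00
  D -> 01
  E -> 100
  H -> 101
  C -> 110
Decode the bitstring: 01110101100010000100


Decoding step by step:
Bits 01 -> D
Bits 110 -> C
Bits 101 -> H
Bits 100 -> E
Bits 01 -> D
Bits 00 -> B
Bits 00 -> B
Bits 100 -> E


Decoded message: DCHEDBBE


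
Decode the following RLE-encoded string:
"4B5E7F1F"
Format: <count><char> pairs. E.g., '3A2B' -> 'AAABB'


Expanding each <count><char> pair:
  4B -> 'BBBB'
  5E -> 'EEEEE'
  7F -> 'FFFFFFF'
  1F -> 'F'

Decoded = BBBBEEEEEFFFFFFFF


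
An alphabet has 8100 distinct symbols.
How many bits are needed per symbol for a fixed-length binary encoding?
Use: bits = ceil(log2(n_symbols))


log2(8100) = 12.9837
Bracket: 2^12 = 4096 < 8100 <= 2^13 = 8192
So ceil(log2(8100)) = 13

bits = ceil(log2(8100)) = ceil(12.9837) = 13 bits


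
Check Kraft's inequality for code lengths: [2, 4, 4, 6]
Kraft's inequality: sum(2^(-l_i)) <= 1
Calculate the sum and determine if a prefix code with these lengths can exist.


Sum = 2^(-2) + 2^(-4) + 2^(-4) + 2^(-6)
    = 0.25 + 0.0625 + 0.0625 + 0.015625
    = 25/64 = 0.390625
Since 0.390625 <= 1, Kraft's inequality IS satisfied.
A prefix code with these lengths CAN exist.

Kraft sum = 0.390625. Satisfied.


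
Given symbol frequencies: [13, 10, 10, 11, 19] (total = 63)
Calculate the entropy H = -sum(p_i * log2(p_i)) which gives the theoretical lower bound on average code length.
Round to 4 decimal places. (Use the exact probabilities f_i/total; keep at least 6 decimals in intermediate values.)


Per-symbol terms -p_i * log2(p_i) with p_i = f_i/63:
  p = 13/63 = 0.206349: log2(p) = -2.276840, -p*log2(p) = 0.469824
  p = 10/63 = 0.158730: log2(p) = -2.655352, -p*log2(p) = 0.421484
  p = 10/63 = 0.158730: log2(p) = -2.655352, -p*log2(p) = 0.421484
  p = 11/63 = 0.174603: log2(p) = -2.517848, -p*log2(p) = 0.439624
  p = 19/63 = 0.301587: log2(p) = -1.729352, -p*log2(p) = 0.521551
H = 0.469824 + 0.421484 + 0.421484 + 0.439624 + 0.521551 = 2.273967

H = 2.274 bits/symbol


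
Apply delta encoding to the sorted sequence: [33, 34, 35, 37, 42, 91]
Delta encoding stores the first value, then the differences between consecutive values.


First value: 33
Deltas:
  34 - 33 = 1
  35 - 34 = 1
  37 - 35 = 2
  42 - 37 = 5
  91 - 42 = 49


Delta encoded: [33, 1, 1, 2, 5, 49]


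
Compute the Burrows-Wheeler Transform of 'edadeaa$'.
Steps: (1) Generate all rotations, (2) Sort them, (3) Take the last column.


Rotations (sorted):
  0: $edadeaa -> last char: a
  1: a$edadea -> last char: a
  2: aa$edade -> last char: e
  3: adeaa$ed -> last char: d
  4: dadeaa$e -> last char: e
  5: deaa$eda -> last char: a
  6: eaa$edad -> last char: d
  7: edadeaa$ -> last char: $


BWT = aaedead$


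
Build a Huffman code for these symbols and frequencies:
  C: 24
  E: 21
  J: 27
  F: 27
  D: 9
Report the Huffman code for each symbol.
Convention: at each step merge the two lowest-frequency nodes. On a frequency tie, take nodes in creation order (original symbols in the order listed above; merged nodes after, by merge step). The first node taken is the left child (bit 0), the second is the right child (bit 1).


Huffman tree construction:
Step 1: Merge D(9) + E(21) = 30
Step 2: Merge C(24) + J(27) = 51
Step 3: Merge F(27) + (D+E)(30) = 57
Step 4: Merge (C+J)(51) + (F+(D+E))(57) = 108
Read each symbol's code off the tree from the root (left child = 0, right child = 1).

Codes:
  C: 00 (length 2)
  E: 111 (length 3)
  J: 01 (length 2)
  F: 10 (length 2)
  D: 110 (length 3)
Average code length: 246/108 = 2.2778 bits/symbol


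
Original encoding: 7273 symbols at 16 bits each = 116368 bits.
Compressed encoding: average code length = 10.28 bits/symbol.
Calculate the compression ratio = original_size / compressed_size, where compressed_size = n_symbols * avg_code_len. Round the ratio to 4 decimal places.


original_size = n_symbols * orig_bits = 7273 * 16 = 116368 bits
compressed_size = n_symbols * avg_code_len = 7273 * 10.28 = 74766.44 bits
ratio = original_size / compressed_size = 116368 / 74766.44 = 1.5564

Compression ratio = 1.5564


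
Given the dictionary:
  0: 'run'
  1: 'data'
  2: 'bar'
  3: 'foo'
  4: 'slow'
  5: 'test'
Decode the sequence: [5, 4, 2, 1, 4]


Look up each index in the dictionary:
  5 -> 'test'
  4 -> 'slow'
  2 -> 'bar'
  1 -> 'data'
  4 -> 'slow'

Decoded: "test slow bar data slow"


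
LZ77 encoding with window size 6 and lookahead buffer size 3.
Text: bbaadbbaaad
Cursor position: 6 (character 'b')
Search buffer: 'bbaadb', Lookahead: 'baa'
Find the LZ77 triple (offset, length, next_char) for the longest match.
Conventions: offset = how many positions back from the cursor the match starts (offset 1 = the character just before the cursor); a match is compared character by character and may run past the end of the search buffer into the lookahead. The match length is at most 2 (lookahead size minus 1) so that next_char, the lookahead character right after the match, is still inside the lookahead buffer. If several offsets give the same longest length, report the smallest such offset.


Try each offset into the search buffer:
  offset=1 (pos 5, char 'b'): match length 1
  offset=2 (pos 4, char 'd'): match length 0
  offset=3 (pos 3, char 'a'): match length 0
  offset=4 (pos 2, char 'a'): match length 0
  offset=5 (pos 1, char 'b'): match length 2
  offset=6 (pos 0, char 'b'): match length 1
Longest match has length 2 at offset 5.
next_char = character at position 6 + 2 = 8 -> 'a'

Best match: offset=5, length=2 (matching 'ba' starting at position 1)
LZ77 triple: (5, 2, 'a')


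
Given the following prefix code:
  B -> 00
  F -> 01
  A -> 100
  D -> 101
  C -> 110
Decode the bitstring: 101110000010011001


Decoding step by step:
Bits 101 -> D
Bits 110 -> C
Bits 00 -> B
Bits 00 -> B
Bits 100 -> A
Bits 110 -> C
Bits 01 -> F


Decoded message: DCBBACF


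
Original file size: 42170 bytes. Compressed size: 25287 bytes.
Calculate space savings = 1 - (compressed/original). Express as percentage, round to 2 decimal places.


ratio = compressed/original = 25287/42170 = 0.599644
savings = 1 - ratio = 1 - 0.599644 = 0.400356
as a percentage: 0.400356 * 100 = 40.04%

Space savings = 1 - 25287/42170 = 40.04%


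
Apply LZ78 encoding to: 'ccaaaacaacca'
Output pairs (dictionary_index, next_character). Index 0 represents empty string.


LZ78 encoding steps:
Dictionary: {0: ''}
Step 1: w='' (idx 0), next='c' -> output (0, 'c'), add 'c' as idx 1
Step 2: w='c' (idx 1), next='a' -> output (1, 'a'), add 'ca' as idx 2
Step 3: w='' (idx 0), next='a' -> output (0, 'a'), add 'a' as idx 3
Step 4: w='a' (idx 3), next='a' -> output (3, 'a'), add 'aa' as idx 4
Step 5: w='ca' (idx 2), next='a' -> output (2, 'a'), add 'caa' as idx 5
Step 6: w='c' (idx 1), next='c' -> output (1, 'c'), add 'cc' as idx 6
Step 7: w='a' (idx 3), end of input -> output (3, '')


Encoded: [(0, 'c'), (1, 'a'), (0, 'a'), (3, 'a'), (2, 'a'), (1, 'c'), (3, '')]


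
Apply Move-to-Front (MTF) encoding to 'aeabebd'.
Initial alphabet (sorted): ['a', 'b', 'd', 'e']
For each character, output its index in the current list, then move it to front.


MTF encoding:
'a': index 0 in ['a', 'b', 'd', 'e'] -> ['a', 'b', 'd', 'e']
'e': index 3 in ['a', 'b', 'd', 'e'] -> ['e', 'a', 'b', 'd']
'a': index 1 in ['e', 'a', 'b', 'd'] -> ['a', 'e', 'b', 'd']
'b': index 2 in ['a', 'e', 'b', 'd'] -> ['b', 'a', 'e', 'd']
'e': index 2 in ['b', 'a', 'e', 'd'] -> ['e', 'b', 'a', 'd']
'b': index 1 in ['e', 'b', 'a', 'd'] -> ['b', 'e', 'a', 'd']
'd': index 3 in ['b', 'e', 'a', 'd'] -> ['d', 'b', 'e', 'a']


Output: [0, 3, 1, 2, 2, 1, 3]


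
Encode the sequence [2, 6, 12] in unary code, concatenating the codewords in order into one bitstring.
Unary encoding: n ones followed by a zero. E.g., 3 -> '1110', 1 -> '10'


Encode each number as n ones followed by a terminating 0:
  2 -> 110 (3 bits)
  6 -> 1111110 (7 bits)
  12 -> 1111111111110 (13 bits)
Total length = 3 + 7 + 13 = 23 bits.

Unary([2, 6, 12]) = 11011111101111111111110 (23 bits)


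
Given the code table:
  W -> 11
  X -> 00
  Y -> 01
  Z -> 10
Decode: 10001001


Decoding:
10 -> Z
00 -> X
10 -> Z
01 -> Y


Result: ZXZY


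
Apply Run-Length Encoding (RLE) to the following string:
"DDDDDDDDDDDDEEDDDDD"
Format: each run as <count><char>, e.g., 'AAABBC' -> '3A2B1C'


Scanning runs left to right:
  i=0: run of 'D' x 12 -> '12D'
  i=12: run of 'E' x 2 -> '2E'
  i=14: run of 'D' x 5 -> '5D'

RLE = 12D2E5D


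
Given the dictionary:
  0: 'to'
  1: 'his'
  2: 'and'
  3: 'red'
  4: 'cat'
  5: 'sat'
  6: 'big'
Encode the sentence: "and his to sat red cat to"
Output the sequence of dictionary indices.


Look up each word in the dictionary:
  'and' -> 2
  'his' -> 1
  'to' -> 0
  'sat' -> 5
  'red' -> 3
  'cat' -> 4
  'to' -> 0

Encoded: [2, 1, 0, 5, 3, 4, 0]


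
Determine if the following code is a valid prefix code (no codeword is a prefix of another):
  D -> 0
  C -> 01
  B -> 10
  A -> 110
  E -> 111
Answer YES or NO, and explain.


Checking each pair (does one codeword prefix another?):
  D='0' vs C='01': prefix -- VIOLATION

NO -- this is NOT a valid prefix code. D (0) is a prefix of C (01).


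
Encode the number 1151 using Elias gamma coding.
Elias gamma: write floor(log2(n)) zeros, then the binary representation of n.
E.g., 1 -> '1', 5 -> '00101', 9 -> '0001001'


num_bits = floor(log2(1151)) + 1 = 11
leading_zeros = num_bits - 1 = 10
binary(1151) = 10001111111

Elias gamma(1151) = '0000000000' + '10001111111' = 000000000010001111111 (21 bits)


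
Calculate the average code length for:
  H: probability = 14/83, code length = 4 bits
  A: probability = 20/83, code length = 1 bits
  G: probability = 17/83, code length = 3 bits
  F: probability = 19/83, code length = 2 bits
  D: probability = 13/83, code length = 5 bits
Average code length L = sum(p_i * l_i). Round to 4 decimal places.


Weighted contributions p_i * l_i:
  H: (14/83) * 4 = 56/83
  A: (20/83) * 1 = 20/83
  G: (17/83) * 3 = 51/83
  F: (19/83) * 2 = 38/83
  D: (13/83) * 5 = 65/83
Sum = (56 + 20 + 51 + 38 + 65)/83 = 230/83

L = 230/83 = 2.7711 bits/symbol


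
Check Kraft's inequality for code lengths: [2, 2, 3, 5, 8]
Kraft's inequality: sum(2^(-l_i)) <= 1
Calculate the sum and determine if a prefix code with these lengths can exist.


Sum = 2^(-2) + 2^(-2) + 2^(-3) + 2^(-5) + 2^(-8)
    = 0.25 + 0.25 + 0.125 + 0.03125 + 0.00390625
    = 169/256 = 0.66015625
Since 0.66015625 <= 1, Kraft's inequality IS satisfied.
A prefix code with these lengths CAN exist.

Kraft sum = 0.66015625. Satisfied.


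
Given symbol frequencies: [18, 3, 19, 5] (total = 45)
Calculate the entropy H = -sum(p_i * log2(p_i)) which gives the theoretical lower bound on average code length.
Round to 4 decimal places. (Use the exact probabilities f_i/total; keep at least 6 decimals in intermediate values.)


Per-symbol terms -p_i * log2(p_i) with p_i = f_i/45:
  p = 18/45 = 0.400000: log2(p) = -1.321928, -p*log2(p) = 0.528771
  p = 3/45 = 0.066667: log2(p) = -3.906891, -p*log2(p) = 0.260459
  p = 19/45 = 0.422222: log2(p) = -1.243926, -p*log2(p) = 0.525213
  p = 5/45 = 0.111111: log2(p) = -3.169925, -p*log2(p) = 0.352214
H = 0.528771 + 0.260459 + 0.525213 + 0.352214 = 1.666657

H = 1.6667 bits/symbol


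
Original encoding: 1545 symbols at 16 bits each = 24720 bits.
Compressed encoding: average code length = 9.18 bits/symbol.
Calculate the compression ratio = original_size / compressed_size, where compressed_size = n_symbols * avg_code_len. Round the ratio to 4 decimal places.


original_size = n_symbols * orig_bits = 1545 * 16 = 24720 bits
compressed_size = n_symbols * avg_code_len = 1545 * 9.18 = 14183.1 bits
ratio = original_size / compressed_size = 24720 / 14183.1 = 1.7429

Compression ratio = 1.7429


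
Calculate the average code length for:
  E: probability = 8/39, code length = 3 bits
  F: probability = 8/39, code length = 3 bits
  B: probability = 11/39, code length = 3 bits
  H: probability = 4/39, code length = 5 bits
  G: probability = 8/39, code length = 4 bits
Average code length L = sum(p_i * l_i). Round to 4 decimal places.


Weighted contributions p_i * l_i:
  E: (8/39) * 3 = 24/39
  F: (8/39) * 3 = 24/39
  B: (11/39) * 3 = 33/39
  H: (4/39) * 5 = 20/39
  G: (8/39) * 4 = 32/39
Sum = (24 + 24 + 33 + 20 + 32)/39 = 133/39

L = 133/39 = 3.4103 bits/symbol


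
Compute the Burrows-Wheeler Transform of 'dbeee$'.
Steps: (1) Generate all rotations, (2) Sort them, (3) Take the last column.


Rotations (sorted):
  0: $dbeee -> last char: e
  1: beee$d -> last char: d
  2: dbeee$ -> last char: $
  3: e$dbee -> last char: e
  4: ee$dbe -> last char: e
  5: eee$db -> last char: b


BWT = ed$eeb


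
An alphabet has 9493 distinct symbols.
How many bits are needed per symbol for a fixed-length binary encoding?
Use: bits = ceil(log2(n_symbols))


log2(9493) = 13.2126
Bracket: 2^13 = 8192 < 9493 <= 2^14 = 16384
So ceil(log2(9493)) = 14

bits = ceil(log2(9493)) = ceil(13.2126) = 14 bits


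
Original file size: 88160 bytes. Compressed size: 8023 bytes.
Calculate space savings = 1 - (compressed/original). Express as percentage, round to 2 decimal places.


ratio = compressed/original = 8023/88160 = 0.091005
savings = 1 - ratio = 1 - 0.091005 = 0.908995
as a percentage: 0.908995 * 100 = 90.9%

Space savings = 1 - 8023/88160 = 90.9%


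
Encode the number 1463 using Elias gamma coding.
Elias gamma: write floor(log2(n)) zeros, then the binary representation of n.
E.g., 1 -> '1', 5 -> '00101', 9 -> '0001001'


num_bits = floor(log2(1463)) + 1 = 11
leading_zeros = num_bits - 1 = 10
binary(1463) = 10110110111

Elias gamma(1463) = '0000000000' + '10110110111' = 000000000010110110111 (21 bits)


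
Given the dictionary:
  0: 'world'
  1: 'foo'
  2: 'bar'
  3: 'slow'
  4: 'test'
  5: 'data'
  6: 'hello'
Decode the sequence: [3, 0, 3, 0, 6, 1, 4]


Look up each index in the dictionary:
  3 -> 'slow'
  0 -> 'world'
  3 -> 'slow'
  0 -> 'world'
  6 -> 'hello'
  1 -> 'foo'
  4 -> 'test'

Decoded: "slow world slow world hello foo test"


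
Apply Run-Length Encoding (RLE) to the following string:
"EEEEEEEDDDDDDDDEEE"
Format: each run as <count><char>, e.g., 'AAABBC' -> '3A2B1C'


Scanning runs left to right:
  i=0: run of 'E' x 7 -> '7E'
  i=7: run of 'D' x 8 -> '8D'
  i=15: run of 'E' x 3 -> '3E'

RLE = 7E8D3E


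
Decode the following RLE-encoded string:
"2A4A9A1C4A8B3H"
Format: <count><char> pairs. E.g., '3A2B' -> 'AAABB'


Expanding each <count><char> pair:
  2A -> 'AA'
  4A -> 'AAAA'
  9A -> 'AAAAAAAAA'
  1C -> 'C'
  4A -> 'AAAA'
  8B -> 'BBBBBBBB'
  3H -> 'HHH'

Decoded = AAAAAAAAAAAAAAACAAAABBBBBBBBHHH


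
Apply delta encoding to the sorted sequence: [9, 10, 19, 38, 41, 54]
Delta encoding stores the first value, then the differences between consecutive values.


First value: 9
Deltas:
  10 - 9 = 1
  19 - 10 = 9
  38 - 19 = 19
  41 - 38 = 3
  54 - 41 = 13


Delta encoded: [9, 1, 9, 19, 3, 13]


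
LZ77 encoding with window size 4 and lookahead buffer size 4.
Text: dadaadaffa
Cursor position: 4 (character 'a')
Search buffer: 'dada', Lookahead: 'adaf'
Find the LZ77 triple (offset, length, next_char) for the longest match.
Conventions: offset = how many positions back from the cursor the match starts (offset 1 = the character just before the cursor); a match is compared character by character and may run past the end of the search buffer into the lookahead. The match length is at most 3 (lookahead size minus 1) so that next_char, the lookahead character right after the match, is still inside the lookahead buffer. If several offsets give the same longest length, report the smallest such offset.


Try each offset into the search buffer:
  offset=1 (pos 3, char 'a'): match length 1
  offset=2 (pos 2, char 'd'): match length 0
  offset=3 (pos 1, char 'a'): match length 3
  offset=4 (pos 0, char 'd'): match length 0
Longest match has length 3 at offset 3.
next_char = character at position 4 + 3 = 7 -> 'f'

Best match: offset=3, length=3 (matching 'ada' starting at position 1)
LZ77 triple: (3, 3, 'f')


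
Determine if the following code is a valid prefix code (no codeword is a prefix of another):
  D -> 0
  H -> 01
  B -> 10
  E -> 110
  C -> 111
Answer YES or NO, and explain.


Checking each pair (does one codeword prefix another?):
  D='0' vs H='01': prefix -- VIOLATION

NO -- this is NOT a valid prefix code. D (0) is a prefix of H (01).


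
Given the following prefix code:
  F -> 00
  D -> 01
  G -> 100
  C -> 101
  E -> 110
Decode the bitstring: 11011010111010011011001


Decoding step by step:
Bits 110 -> E
Bits 110 -> E
Bits 101 -> C
Bits 110 -> E
Bits 100 -> G
Bits 110 -> E
Bits 110 -> E
Bits 01 -> D


Decoded message: EECEGEED


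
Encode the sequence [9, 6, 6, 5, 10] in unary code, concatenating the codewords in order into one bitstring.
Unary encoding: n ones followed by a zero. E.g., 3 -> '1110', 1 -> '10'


Encode each number as n ones followed by a terminating 0:
  9 -> 1111111110 (10 bits)
  6 -> 1111110 (7 bits)
  6 -> 1111110 (7 bits)
  5 -> 111110 (6 bits)
  10 -> 11111111110 (11 bits)
Total length = 10 + 7 + 7 + 6 + 11 = 41 bits.

Unary([9, 6, 6, 5, 10]) = 11111111101111110111111011111011111111110 (41 bits)


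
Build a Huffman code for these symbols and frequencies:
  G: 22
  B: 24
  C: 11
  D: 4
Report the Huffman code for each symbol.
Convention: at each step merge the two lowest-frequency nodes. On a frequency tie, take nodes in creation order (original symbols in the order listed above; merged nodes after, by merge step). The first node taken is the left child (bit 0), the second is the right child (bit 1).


Huffman tree construction:
Step 1: Merge D(4) + C(11) = 15
Step 2: Merge (D+C)(15) + G(22) = 37
Step 3: Merge B(24) + ((D+C)+G)(37) = 61
Read each symbol's code off the tree from the root (left child = 0, right child = 1).

Codes:
  G: 11 (length 2)
  B: 0 (length 1)
  C: 101 (length 3)
  D: 100 (length 3)
Average code length: 113/61 = 1.8525 bits/symbol


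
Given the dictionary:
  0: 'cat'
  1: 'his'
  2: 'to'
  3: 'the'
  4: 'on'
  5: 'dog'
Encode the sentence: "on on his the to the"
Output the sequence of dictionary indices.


Look up each word in the dictionary:
  'on' -> 4
  'on' -> 4
  'his' -> 1
  'the' -> 3
  'to' -> 2
  'the' -> 3

Encoded: [4, 4, 1, 3, 2, 3]


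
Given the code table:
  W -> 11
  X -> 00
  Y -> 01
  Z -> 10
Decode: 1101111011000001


Decoding:
11 -> W
01 -> Y
11 -> W
10 -> Z
11 -> W
00 -> X
00 -> X
01 -> Y


Result: WYWZWXXY


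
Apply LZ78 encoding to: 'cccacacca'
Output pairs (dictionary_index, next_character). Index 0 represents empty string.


LZ78 encoding steps:
Dictionary: {0: ''}
Step 1: w='' (idx 0), next='c' -> output (0, 'c'), add 'c' as idx 1
Step 2: w='c' (idx 1), next='c' -> output (1, 'c'), add 'cc' as idx 2
Step 3: w='' (idx 0), next='a' -> output (0, 'a'), add 'a' as idx 3
Step 4: w='c' (idx 1), next='a' -> output (1, 'a'), add 'ca' as idx 4
Step 5: w='cc' (idx 2), next='a' -> output (2, 'a'), add 'cca' as idx 5


Encoded: [(0, 'c'), (1, 'c'), (0, 'a'), (1, 'a'), (2, 'a')]


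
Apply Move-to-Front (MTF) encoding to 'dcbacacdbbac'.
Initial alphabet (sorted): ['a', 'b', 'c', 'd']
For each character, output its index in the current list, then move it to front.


MTF encoding:
'd': index 3 in ['a', 'b', 'c', 'd'] -> ['d', 'a', 'b', 'c']
'c': index 3 in ['d', 'a', 'b', 'c'] -> ['c', 'd', 'a', 'b']
'b': index 3 in ['c', 'd', 'a', 'b'] -> ['b', 'c', 'd', 'a']
'a': index 3 in ['b', 'c', 'd', 'a'] -> ['a', 'b', 'c', 'd']
'c': index 2 in ['a', 'b', 'c', 'd'] -> ['c', 'a', 'b', 'd']
'a': index 1 in ['c', 'a', 'b', 'd'] -> ['a', 'c', 'b', 'd']
'c': index 1 in ['a', 'c', 'b', 'd'] -> ['c', 'a', 'b', 'd']
'd': index 3 in ['c', 'a', 'b', 'd'] -> ['d', 'c', 'a', 'b']
'b': index 3 in ['d', 'c', 'a', 'b'] -> ['b', 'd', 'c', 'a']
'b': index 0 in ['b', 'd', 'c', 'a'] -> ['b', 'd', 'c', 'a']
'a': index 3 in ['b', 'd', 'c', 'a'] -> ['a', 'b', 'd', 'c']
'c': index 3 in ['a', 'b', 'd', 'c'] -> ['c', 'a', 'b', 'd']


Output: [3, 3, 3, 3, 2, 1, 1, 3, 3, 0, 3, 3]


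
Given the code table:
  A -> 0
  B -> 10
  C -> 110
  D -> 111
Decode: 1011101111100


Decoding:
10 -> B
111 -> D
0 -> A
111 -> D
110 -> C
0 -> A


Result: BDADCA


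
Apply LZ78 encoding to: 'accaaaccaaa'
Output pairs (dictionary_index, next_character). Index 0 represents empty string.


LZ78 encoding steps:
Dictionary: {0: ''}
Step 1: w='' (idx 0), next='a' -> output (0, 'a'), add 'a' as idx 1
Step 2: w='' (idx 0), next='c' -> output (0, 'c'), add 'c' as idx 2
Step 3: w='c' (idx 2), next='a' -> output (2, 'a'), add 'ca' as idx 3
Step 4: w='a' (idx 1), next='a' -> output (1, 'a'), add 'aa' as idx 4
Step 5: w='c' (idx 2), next='c' -> output (2, 'c'), add 'cc' as idx 5
Step 6: w='aa' (idx 4), next='a' -> output (4, 'a'), add 'aaa' as idx 6


Encoded: [(0, 'a'), (0, 'c'), (2, 'a'), (1, 'a'), (2, 'c'), (4, 'a')]


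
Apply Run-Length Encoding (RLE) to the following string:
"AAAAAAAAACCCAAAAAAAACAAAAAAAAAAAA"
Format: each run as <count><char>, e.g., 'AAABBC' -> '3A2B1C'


Scanning runs left to right:
  i=0: run of 'A' x 9 -> '9A'
  i=9: run of 'C' x 3 -> '3C'
  i=12: run of 'A' x 8 -> '8A'
  i=20: run of 'C' x 1 -> '1C'
  i=21: run of 'A' x 12 -> '12A'

RLE = 9A3C8A1C12A


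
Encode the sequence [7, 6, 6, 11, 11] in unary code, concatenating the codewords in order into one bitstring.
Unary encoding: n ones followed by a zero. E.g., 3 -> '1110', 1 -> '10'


Encode each number as n ones followed by a terminating 0:
  7 -> 11111110 (8 bits)
  6 -> 1111110 (7 bits)
  6 -> 1111110 (7 bits)
  11 -> 111111111110 (12 bits)
  11 -> 111111111110 (12 bits)
Total length = 8 + 7 + 7 + 12 + 12 = 46 bits.

Unary([7, 6, 6, 11, 11]) = 1111111011111101111110111111111110111111111110 (46 bits)


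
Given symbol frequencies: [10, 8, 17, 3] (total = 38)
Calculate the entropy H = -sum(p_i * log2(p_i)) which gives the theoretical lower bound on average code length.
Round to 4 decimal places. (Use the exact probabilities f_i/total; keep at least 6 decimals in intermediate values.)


Per-symbol terms -p_i * log2(p_i) with p_i = f_i/38:
  p = 10/38 = 0.263158: log2(p) = -1.925999, -p*log2(p) = 0.506842
  p = 8/38 = 0.210526: log2(p) = -2.247928, -p*log2(p) = 0.473248
  p = 17/38 = 0.447368: log2(p) = -1.160465, -p*log2(p) = 0.519155
  p = 3/38 = 0.078947: log2(p) = -3.662965, -p*log2(p) = 0.289181
H = 0.506842 + 0.473248 + 0.519155 + 0.289181 = 1.788426

H = 1.7884 bits/symbol


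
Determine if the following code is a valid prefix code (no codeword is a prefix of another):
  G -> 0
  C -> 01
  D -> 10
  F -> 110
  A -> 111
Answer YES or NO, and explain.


Checking each pair (does one codeword prefix another?):
  G='0' vs C='01': prefix -- VIOLATION

NO -- this is NOT a valid prefix code. G (0) is a prefix of C (01).


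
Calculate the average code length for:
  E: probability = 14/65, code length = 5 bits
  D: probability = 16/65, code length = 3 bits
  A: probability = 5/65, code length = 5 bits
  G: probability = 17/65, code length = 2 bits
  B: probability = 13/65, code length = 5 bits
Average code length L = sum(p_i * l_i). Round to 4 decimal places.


Weighted contributions p_i * l_i:
  E: (14/65) * 5 = 70/65
  D: (16/65) * 3 = 48/65
  A: (5/65) * 5 = 25/65
  G: (17/65) * 2 = 34/65
  B: (13/65) * 5 = 65/65
Sum = (70 + 48 + 25 + 34 + 65)/65 = 242/65

L = 242/65 = 3.7231 bits/symbol


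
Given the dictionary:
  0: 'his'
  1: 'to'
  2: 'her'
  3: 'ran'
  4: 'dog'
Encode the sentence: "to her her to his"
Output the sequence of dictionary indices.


Look up each word in the dictionary:
  'to' -> 1
  'her' -> 2
  'her' -> 2
  'to' -> 1
  'his' -> 0

Encoded: [1, 2, 2, 1, 0]


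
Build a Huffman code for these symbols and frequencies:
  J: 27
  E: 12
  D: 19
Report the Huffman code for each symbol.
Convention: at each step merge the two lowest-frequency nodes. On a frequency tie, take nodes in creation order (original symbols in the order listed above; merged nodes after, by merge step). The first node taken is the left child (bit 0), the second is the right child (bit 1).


Huffman tree construction:
Step 1: Merge E(12) + D(19) = 31
Step 2: Merge J(27) + (E+D)(31) = 58
Read each symbol's code off the tree from the root (left child = 0, right child = 1).

Codes:
  J: 0 (length 1)
  E: 10 (length 2)
  D: 11 (length 2)
Average code length: 89/58 = 1.5345 bits/symbol


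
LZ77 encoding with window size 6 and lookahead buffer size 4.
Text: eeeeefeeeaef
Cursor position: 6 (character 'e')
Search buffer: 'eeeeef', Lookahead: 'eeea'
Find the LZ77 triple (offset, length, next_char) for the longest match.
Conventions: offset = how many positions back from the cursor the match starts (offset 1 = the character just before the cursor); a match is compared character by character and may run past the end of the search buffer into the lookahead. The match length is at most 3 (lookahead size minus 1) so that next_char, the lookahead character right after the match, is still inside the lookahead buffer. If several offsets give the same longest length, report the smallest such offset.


Try each offset into the search buffer:
  offset=1 (pos 5, char 'f'): match length 0
  offset=2 (pos 4, char 'e'): match length 1
  offset=3 (pos 3, char 'e'): match length 2
  offset=4 (pos 2, char 'e'): match length 3
  offset=5 (pos 1, char 'e'): match length 3
  offset=6 (pos 0, char 'e'): match length 3
Longest match has length 3, found at offsets 4, 5, 6; take the smallest, offset 4.
next_char = character at position 6 + 3 = 9 -> 'a'

Best match: offset=4, length=3 (matching 'eee' starting at position 2)
LZ77 triple: (4, 3, 'a')


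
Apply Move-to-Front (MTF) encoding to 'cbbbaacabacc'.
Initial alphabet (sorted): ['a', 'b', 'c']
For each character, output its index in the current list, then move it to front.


MTF encoding:
'c': index 2 in ['a', 'b', 'c'] -> ['c', 'a', 'b']
'b': index 2 in ['c', 'a', 'b'] -> ['b', 'c', 'a']
'b': index 0 in ['b', 'c', 'a'] -> ['b', 'c', 'a']
'b': index 0 in ['b', 'c', 'a'] -> ['b', 'c', 'a']
'a': index 2 in ['b', 'c', 'a'] -> ['a', 'b', 'c']
'a': index 0 in ['a', 'b', 'c'] -> ['a', 'b', 'c']
'c': index 2 in ['a', 'b', 'c'] -> ['c', 'a', 'b']
'a': index 1 in ['c', 'a', 'b'] -> ['a', 'c', 'b']
'b': index 2 in ['a', 'c', 'b'] -> ['b', 'a', 'c']
'a': index 1 in ['b', 'a', 'c'] -> ['a', 'b', 'c']
'c': index 2 in ['a', 'b', 'c'] -> ['c', 'a', 'b']
'c': index 0 in ['c', 'a', 'b'] -> ['c', 'a', 'b']


Output: [2, 2, 0, 0, 2, 0, 2, 1, 2, 1, 2, 0]


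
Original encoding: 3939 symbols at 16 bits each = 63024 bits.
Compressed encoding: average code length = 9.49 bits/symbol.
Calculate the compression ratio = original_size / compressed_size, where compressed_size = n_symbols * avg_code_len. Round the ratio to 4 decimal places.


original_size = n_symbols * orig_bits = 3939 * 16 = 63024 bits
compressed_size = n_symbols * avg_code_len = 3939 * 9.49 = 37381.11 bits
ratio = original_size / compressed_size = 63024 / 37381.11 = 1.686

Compression ratio = 1.686


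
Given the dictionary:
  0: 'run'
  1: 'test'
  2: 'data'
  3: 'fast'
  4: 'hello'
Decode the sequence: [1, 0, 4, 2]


Look up each index in the dictionary:
  1 -> 'test'
  0 -> 'run'
  4 -> 'hello'
  2 -> 'data'

Decoded: "test run hello data"


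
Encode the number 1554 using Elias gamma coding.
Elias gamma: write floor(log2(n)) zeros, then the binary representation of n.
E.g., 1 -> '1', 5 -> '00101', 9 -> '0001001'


num_bits = floor(log2(1554)) + 1 = 11
leading_zeros = num_bits - 1 = 10
binary(1554) = 11000010010

Elias gamma(1554) = '0000000000' + '11000010010' = 000000000011000010010 (21 bits)


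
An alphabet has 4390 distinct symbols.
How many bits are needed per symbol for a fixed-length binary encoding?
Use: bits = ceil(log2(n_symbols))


log2(4390) = 12.1
Bracket: 2^12 = 4096 < 4390 <= 2^13 = 8192
So ceil(log2(4390)) = 13

bits = ceil(log2(4390)) = ceil(12.1) = 13 bits


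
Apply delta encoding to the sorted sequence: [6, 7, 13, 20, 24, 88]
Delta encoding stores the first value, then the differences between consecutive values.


First value: 6
Deltas:
  7 - 6 = 1
  13 - 7 = 6
  20 - 13 = 7
  24 - 20 = 4
  88 - 24 = 64


Delta encoded: [6, 1, 6, 7, 4, 64]


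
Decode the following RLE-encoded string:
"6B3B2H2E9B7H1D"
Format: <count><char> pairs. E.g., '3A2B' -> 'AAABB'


Expanding each <count><char> pair:
  6B -> 'BBBBBB'
  3B -> 'BBB'
  2H -> 'HH'
  2E -> 'EE'
  9B -> 'BBBBBBBBB'
  7H -> 'HHHHHHH'
  1D -> 'D'

Decoded = BBBBBBBBBHHEEBBBBBBBBBHHHHHHHD


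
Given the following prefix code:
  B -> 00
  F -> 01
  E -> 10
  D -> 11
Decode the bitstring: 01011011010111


Decoding step by step:
Bits 01 -> F
Bits 01 -> F
Bits 10 -> E
Bits 11 -> D
Bits 01 -> F
Bits 01 -> F
Bits 11 -> D


Decoded message: FFEDFFD


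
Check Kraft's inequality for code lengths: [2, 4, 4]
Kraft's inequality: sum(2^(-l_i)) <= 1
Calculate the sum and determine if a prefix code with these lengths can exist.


Sum = 2^(-2) + 2^(-4) + 2^(-4)
    = 0.25 + 0.0625 + 0.0625
    = 6/16 = 0.375
Since 0.375 <= 1, Kraft's inequality IS satisfied.
A prefix code with these lengths CAN exist.

Kraft sum = 0.375. Satisfied.


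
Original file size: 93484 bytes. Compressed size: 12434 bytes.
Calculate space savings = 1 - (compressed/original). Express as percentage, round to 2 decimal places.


ratio = compressed/original = 12434/93484 = 0.133007
savings = 1 - ratio = 1 - 0.133007 = 0.866993
as a percentage: 0.866993 * 100 = 86.7%

Space savings = 1 - 12434/93484 = 86.7%


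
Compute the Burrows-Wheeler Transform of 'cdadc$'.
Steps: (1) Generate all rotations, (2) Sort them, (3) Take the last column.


Rotations (sorted):
  0: $cdadc -> last char: c
  1: adc$cd -> last char: d
  2: c$cdad -> last char: d
  3: cdadc$ -> last char: $
  4: dadc$c -> last char: c
  5: dc$cda -> last char: a


BWT = cdd$ca
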